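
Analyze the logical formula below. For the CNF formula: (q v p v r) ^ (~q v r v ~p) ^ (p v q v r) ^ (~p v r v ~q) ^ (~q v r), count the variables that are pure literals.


Check each variable for pure literal status:
p: mixed (not pure)
q: mixed (not pure)
r: pure positive
Pure literal count = 1

1


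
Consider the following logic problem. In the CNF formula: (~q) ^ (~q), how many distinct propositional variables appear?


Identify each variable that appears in the formula.
Variables found: q
Count = 1

1


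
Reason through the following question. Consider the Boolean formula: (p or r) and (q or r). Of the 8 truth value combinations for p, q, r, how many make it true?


Evaluate all 8 assignments for p, q, r:
p=0, q=0, r=0: 0
p=0, q=0, r=1: 1
p=0, q=1, r=0: 0
p=0, q=1, r=1: 1
p=1, q=0, r=0: 0
p=1, q=0, r=1: 1
p=1, q=1, r=0: 1
p=1, q=1, r=1: 1
Satisfying count = 5

5


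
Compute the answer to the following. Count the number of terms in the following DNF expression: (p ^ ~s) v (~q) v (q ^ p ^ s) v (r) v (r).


A DNF formula is a disjunction of terms (conjunctions).
Terms are separated by v.
Counting the disjuncts: 5 terms.

5


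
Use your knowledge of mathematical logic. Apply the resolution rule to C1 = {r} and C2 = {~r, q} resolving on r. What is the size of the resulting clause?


Remove r from C1 and ~r from C2.
C1 remainder: {}
C2 remainder: {q}
Union (resolvent): {q}
Resolvent has 1 literal(s).

1


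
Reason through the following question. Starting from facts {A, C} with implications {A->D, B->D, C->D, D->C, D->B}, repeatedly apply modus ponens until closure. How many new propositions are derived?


Initial facts: {A, C}
Apply modus ponens to closure:
  A and A->D  =>  D
  D and D->B  =>  B
Final known: {A, B, C, D}
New propositions: {B, D}
Count = 2

2


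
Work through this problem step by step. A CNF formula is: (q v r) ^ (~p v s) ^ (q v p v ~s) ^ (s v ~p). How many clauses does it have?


A CNF formula is a conjunction of clauses.
Clauses are separated by ^.
Counting the conjuncts: 4 clauses.

4


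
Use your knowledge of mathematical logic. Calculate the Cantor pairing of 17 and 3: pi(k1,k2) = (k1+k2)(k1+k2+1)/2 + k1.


k1 + k2 = 20
(k1+k2)(k1+k2+1)/2 = 20 * 21 / 2 = 210
pi = 210 + 17 = 227

227


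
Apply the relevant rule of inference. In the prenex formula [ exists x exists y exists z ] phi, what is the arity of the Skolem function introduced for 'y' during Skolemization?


Quantifier prefix: exists x exists y exists z
'y' is existentially quantified at position 2.
No universal quantifiers precede it.
Skolem function arity = 0 (a Skolem constant)

0


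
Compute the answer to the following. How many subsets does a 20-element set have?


The power set of a set with n elements has 2^n elements.
|P(S)| = 2^20 = 1048576

1048576


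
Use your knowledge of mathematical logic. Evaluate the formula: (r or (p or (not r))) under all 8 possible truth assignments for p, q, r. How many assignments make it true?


Check all 8 assignments:
p=0, q=0, r=0: 1
p=0, q=0, r=1: 1
p=0, q=1, r=0: 1
p=0, q=1, r=1: 1
p=1, q=0, r=0: 1
p=1, q=0, r=1: 1
p=1, q=1, r=0: 1
p=1, q=1, r=1: 1
Count of True = 8

8


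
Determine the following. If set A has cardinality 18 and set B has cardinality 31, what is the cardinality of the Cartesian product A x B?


The Cartesian product A x B contains all ordered pairs (a, b).
|A x B| = |A| * |B| = 18 * 31 = 558

558


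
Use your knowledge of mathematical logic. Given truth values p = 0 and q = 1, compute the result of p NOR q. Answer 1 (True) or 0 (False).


p = 0, q = 1
Operation: p NOR q
Evaluate: 0 NOR 1 = 0

0


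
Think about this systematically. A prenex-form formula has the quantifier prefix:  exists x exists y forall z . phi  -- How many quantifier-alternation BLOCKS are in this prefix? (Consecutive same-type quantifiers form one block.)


Quantifier-type sequence: E E A  (A=forall, E=exists)
Group into maximal same-type runs:
  Ex2 | Ax1
Number of blocks = 2

2


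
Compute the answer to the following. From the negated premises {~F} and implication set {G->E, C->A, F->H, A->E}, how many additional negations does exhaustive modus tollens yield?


Initial negated facts: {~F}
Apply modus tollens to closure:
  (no implication fires)
Final negated: {~F}
New negations: {(none)}
Count = 0

0


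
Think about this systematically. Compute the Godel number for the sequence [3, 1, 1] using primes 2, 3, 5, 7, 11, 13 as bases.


Encode each element as an exponent of the corresponding prime:
  2^3 = 8
  3^1 = 3
  5^1 = 5
Product = 8 * 3 * 5 = 120

120


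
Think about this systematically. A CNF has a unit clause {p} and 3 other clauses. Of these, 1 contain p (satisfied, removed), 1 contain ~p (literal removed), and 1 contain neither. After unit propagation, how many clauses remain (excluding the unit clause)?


Satisfied (removed): 1
Shortened (remain): 1
Unchanged (remain): 1
Remaining = 1 + 1 = 2

2


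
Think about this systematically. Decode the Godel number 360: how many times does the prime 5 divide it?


Factorize 360 by dividing by 5 repeatedly.
Division steps: 5 divides 360 exactly 1 time(s).
Exponent of 5 = 1

1


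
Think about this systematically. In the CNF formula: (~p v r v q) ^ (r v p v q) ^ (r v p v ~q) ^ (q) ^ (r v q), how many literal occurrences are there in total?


Counting literals in each clause:
Clause 1: 3 literal(s)
Clause 2: 3 literal(s)
Clause 3: 3 literal(s)
Clause 4: 1 literal(s)
Clause 5: 2 literal(s)
Total = 12

12


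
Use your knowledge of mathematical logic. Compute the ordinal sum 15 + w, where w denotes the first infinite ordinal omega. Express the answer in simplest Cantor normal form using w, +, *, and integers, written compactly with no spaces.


Compute 15 + w.
Ordinal + is associative but NOT commutative; for finite n>0, n + w = w but w + n stays w+n.
Any finite left addend is absorbed by w on the right: 15 + w = w.
Result = w

w


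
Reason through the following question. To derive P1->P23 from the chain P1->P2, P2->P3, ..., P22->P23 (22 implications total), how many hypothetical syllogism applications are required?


With 22 implications in a chain connecting 23 propositions:
P1->P2, P2->P3, ..., P22->P23
Steps needed = (number of implications) - 1 = 22 - 1 = 21

21


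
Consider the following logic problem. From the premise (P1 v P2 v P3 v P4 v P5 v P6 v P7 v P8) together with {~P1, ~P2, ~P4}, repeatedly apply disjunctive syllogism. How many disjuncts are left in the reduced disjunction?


Original disjuncts (8): P1, P2, P3, P4, P5, P6, P7, P8
Negated (eliminate): ~P1, ~P2, ~P4
Remaining disjuncts: P3, P5, P6, P7, P8
Count = 8 - 3 = 5

5


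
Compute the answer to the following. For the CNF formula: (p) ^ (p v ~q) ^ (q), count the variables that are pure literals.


Check each variable for pure literal status:
p: pure positive
q: mixed (not pure)
r: absent (not pure)
Pure literal count = 1

1


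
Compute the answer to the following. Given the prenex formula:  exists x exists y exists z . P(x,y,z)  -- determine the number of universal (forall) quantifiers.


Quantifier prefix: exists x exists y exists z
Mark each quantifier type:
  E E E
Universal count = 0, Existential count = 3
Asked for universal (forall) quantifiers: 0

0


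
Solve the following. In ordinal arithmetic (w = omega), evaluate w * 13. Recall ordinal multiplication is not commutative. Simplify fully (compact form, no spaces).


Compute w * 13.
Ordinal * is associative and left-distributive over +, but NOT commutative; for finite n>1, n*w = w but w*n stays w*n.
w * 13 means 13 copies of w concatenated: w*13.
Result = w*13

w*13


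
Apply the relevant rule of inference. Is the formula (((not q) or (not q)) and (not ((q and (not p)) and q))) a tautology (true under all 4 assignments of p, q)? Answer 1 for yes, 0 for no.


Check all 4 assignments:
p=0, q=0: 1
p=0, q=1: 0
p=1, q=0: 1
p=1, q=1: 0
Satisfying count = 2/4.
Tautology iff count = 4: no.

0


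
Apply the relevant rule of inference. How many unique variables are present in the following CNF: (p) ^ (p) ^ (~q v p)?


Identify each variable that appears in the formula.
Variables found: p, q
Count = 2

2


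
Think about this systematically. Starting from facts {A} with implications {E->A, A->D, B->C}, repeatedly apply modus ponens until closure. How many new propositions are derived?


Initial facts: {A}
Apply modus ponens to closure:
  A and A->D  =>  D
Final known: {A, D}
New propositions: {D}
Count = 1

1


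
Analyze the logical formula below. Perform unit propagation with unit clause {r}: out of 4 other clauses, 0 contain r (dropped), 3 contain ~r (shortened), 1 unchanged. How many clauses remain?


Satisfied (removed): 0
Shortened (remain): 3
Unchanged (remain): 1
Remaining = 3 + 1 = 4

4


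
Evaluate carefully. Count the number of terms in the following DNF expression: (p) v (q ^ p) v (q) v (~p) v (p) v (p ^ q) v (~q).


A DNF formula is a disjunction of terms (conjunctions).
Terms are separated by v.
Counting the disjuncts: 7 terms.

7


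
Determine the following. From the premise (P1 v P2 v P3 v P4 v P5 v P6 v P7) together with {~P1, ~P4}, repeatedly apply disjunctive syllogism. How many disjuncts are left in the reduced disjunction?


Original disjuncts (7): P1, P2, P3, P4, P5, P6, P7
Negated (eliminate): ~P1, ~P4
Remaining disjuncts: P2, P3, P5, P6, P7
Count = 7 - 2 = 5

5


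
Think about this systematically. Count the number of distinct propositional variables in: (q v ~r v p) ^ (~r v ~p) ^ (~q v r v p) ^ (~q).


Identify each variable that appears in the formula.
Variables found: p, q, r
Count = 3

3


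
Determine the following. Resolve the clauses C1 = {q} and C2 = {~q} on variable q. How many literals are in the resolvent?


Remove q from C1 and ~q from C2.
C1 remainder: {}
C2 remainder: {}
Union (resolvent): {} (empty clause)
Resolvent has 0 literal(s).

0


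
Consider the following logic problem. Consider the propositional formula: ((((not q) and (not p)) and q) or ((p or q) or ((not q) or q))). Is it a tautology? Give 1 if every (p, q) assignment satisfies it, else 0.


Check all 4 assignments:
p=0, q=0: 1
p=0, q=1: 1
p=1, q=0: 1
p=1, q=1: 1
Satisfying count = 4/4.
Tautology iff count = 4: yes.

1


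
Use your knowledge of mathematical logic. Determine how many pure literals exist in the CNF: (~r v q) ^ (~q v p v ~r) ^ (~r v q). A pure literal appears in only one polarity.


Check each variable for pure literal status:
p: pure positive
q: mixed (not pure)
r: pure negative
Pure literal count = 2

2


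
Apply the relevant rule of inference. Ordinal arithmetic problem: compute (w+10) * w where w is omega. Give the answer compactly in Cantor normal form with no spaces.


Compute (w+10) * w.
Ordinal * is associative and left-distributive over +, but NOT commutative; for finite n>1, n*w = w but w*n stays w*n.
(w+10) * w = sup{(w+10)*k : k<w} = sup{w*k+10} = w^2 (the +10 tail is absorbed in the limit).
Result = w^2

w^2


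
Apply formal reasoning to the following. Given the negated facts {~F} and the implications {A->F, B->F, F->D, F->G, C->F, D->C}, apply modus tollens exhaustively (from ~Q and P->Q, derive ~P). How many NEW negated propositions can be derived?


Initial negated facts: {~F}
Apply modus tollens to closure:
  ~F and A->F  =>  ~A
  ~F and B->F  =>  ~B
  ~F and C->F  =>  ~C
  ~C and D->C  =>  ~D
Final negated: {~A, ~B, ~C, ~D, ~F}
New negations: {~A, ~B, ~C, ~D}
Count = 4

4


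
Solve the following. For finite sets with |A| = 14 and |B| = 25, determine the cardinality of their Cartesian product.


The Cartesian product A x B contains all ordered pairs (a, b).
|A x B| = |A| * |B| = 14 * 25 = 350

350


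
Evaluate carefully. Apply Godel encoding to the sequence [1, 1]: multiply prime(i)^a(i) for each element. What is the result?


Encode each element as an exponent of the corresponding prime:
  2^1 = 2
  3^1 = 3
Product = 2 * 3 = 6

6


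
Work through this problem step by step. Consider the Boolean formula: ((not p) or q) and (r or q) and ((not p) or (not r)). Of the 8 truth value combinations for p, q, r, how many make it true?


Evaluate all 8 assignments for p, q, r:
p=0, q=0, r=0: 0
p=0, q=0, r=1: 1
p=0, q=1, r=0: 1
p=0, q=1, r=1: 1
p=1, q=0, r=0: 0
p=1, q=0, r=1: 0
p=1, q=1, r=0: 1
p=1, q=1, r=1: 0
Satisfying count = 4

4


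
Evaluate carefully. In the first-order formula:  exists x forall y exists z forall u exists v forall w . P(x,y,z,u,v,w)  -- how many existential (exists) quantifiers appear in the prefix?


Quantifier prefix: exists x forall y exists z forall u exists v forall w
Mark each quantifier type:
  E U E U E U
Universal count = 3, Existential count = 3
Asked for existential (exists) quantifiers: 3

3


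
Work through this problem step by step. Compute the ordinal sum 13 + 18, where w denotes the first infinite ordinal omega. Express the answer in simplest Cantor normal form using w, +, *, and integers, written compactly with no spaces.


Compute 13 + 18.
Ordinal + is associative but NOT commutative; for finite n>0, n + w = w but w + n stays w+n.
Both operands finite; ordinal + agrees with natural +: 13 + 18 = 31.
Result = 31

31


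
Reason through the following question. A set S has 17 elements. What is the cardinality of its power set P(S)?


The power set of a set with n elements has 2^n elements.
|P(S)| = 2^17 = 131072

131072


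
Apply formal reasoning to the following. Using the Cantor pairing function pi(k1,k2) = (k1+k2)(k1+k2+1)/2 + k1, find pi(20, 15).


k1 + k2 = 35
(k1+k2)(k1+k2+1)/2 = 35 * 36 / 2 = 630
pi = 630 + 20 = 650

650


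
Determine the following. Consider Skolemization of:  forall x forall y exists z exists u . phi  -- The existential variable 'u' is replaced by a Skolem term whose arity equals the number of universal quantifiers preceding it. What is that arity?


Quantifier prefix: forall x forall y exists z exists u
'u' is existentially quantified at position 4.
Universal variables preceding it: x, y
Skolem function arity = 2

2


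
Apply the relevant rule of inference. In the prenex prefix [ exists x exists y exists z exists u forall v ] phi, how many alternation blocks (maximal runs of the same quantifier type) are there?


Quantifier-type sequence: E E E E A  (A=forall, E=exists)
Group into maximal same-type runs:
  Ex4 | Ax1
Number of blocks = 2

2


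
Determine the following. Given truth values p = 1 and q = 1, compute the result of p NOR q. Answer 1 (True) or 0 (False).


p = 1, q = 1
Operation: p NOR q
Evaluate: 1 NOR 1 = 0

0


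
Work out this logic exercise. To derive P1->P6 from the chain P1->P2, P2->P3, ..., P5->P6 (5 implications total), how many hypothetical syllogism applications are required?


With 5 implications in a chain connecting 6 propositions:
P1->P2, P2->P3, ..., P5->P6
Steps needed = (number of implications) - 1 = 5 - 1 = 4

4


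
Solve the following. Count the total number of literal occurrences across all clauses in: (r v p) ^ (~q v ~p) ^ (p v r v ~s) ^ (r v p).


Counting literals in each clause:
Clause 1: 2 literal(s)
Clause 2: 2 literal(s)
Clause 3: 3 literal(s)
Clause 4: 2 literal(s)
Total = 9

9


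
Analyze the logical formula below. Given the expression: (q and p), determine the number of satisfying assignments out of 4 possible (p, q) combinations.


Check all 4 assignments:
p=0, q=0: 0
p=0, q=1: 0
p=1, q=0: 0
p=1, q=1: 1
Count of True = 1

1


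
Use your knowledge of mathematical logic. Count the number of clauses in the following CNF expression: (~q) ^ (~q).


A CNF formula is a conjunction of clauses.
Clauses are separated by ^.
Counting the conjuncts: 2 clauses.

2


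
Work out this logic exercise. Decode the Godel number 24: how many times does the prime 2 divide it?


Factorize 24 by dividing by 2 repeatedly.
Division steps: 2 divides 24 exactly 3 time(s).
Exponent of 2 = 3

3


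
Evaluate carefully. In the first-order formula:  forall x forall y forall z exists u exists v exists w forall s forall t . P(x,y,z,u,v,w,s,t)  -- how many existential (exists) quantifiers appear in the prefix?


Quantifier prefix: forall x forall y forall z exists u exists v exists w forall s forall t
Mark each quantifier type:
  U U U E E E U U
Universal count = 5, Existential count = 3
Asked for existential (exists) quantifiers: 3

3


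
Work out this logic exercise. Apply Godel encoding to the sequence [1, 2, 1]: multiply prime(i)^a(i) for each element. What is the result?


Encode each element as an exponent of the corresponding prime:
  2^1 = 2
  3^2 = 9
  5^1 = 5
Product = 2 * 9 * 5 = 90

90


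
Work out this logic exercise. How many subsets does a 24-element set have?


The power set of a set with n elements has 2^n elements.
|P(S)| = 2^24 = 16777216

16777216


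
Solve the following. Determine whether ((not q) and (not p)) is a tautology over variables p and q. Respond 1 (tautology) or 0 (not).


Check all 4 assignments:
p=0, q=0: 1
p=0, q=1: 0
p=1, q=0: 0
p=1, q=1: 0
Satisfying count = 1/4.
Tautology iff count = 4: no.

0


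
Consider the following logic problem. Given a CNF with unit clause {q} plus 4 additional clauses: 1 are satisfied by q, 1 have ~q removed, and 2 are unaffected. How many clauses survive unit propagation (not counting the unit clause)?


Satisfied (removed): 1
Shortened (remain): 1
Unchanged (remain): 2
Remaining = 1 + 2 = 3

3


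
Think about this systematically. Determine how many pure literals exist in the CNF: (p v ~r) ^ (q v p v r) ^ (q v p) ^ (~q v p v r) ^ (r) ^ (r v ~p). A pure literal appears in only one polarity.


Check each variable for pure literal status:
p: mixed (not pure)
q: mixed (not pure)
r: mixed (not pure)
Pure literal count = 0

0


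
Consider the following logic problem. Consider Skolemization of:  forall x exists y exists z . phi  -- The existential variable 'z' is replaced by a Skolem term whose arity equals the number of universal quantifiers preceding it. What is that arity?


Quantifier prefix: forall x exists y exists z
'z' is existentially quantified at position 3.
Universal variables preceding it: x
Skolem function arity = 1

1


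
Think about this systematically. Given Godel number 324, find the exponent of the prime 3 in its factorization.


Factorize 324 by dividing by 3 repeatedly.
Division steps: 3 divides 324 exactly 4 time(s).
Exponent of 3 = 4

4


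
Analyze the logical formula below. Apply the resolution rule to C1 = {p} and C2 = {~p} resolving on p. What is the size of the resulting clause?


Remove p from C1 and ~p from C2.
C1 remainder: {}
C2 remainder: {}
Union (resolvent): {} (empty clause)
Resolvent has 0 literal(s).

0


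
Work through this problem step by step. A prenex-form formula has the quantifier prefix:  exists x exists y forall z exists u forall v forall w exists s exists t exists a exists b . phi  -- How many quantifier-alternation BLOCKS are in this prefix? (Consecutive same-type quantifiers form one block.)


Quantifier-type sequence: E E A E A A E E E E  (A=forall, E=exists)
Group into maximal same-type runs:
  Ex2 | Ax1 | Ex1 | Ax2 | Ex4
Number of blocks = 5

5


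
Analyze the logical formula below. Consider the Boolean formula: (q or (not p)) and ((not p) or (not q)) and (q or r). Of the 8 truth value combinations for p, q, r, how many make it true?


Evaluate all 8 assignments for p, q, r:
p=0, q=0, r=0: 0
p=0, q=0, r=1: 1
p=0, q=1, r=0: 1
p=0, q=1, r=1: 1
p=1, q=0, r=0: 0
p=1, q=0, r=1: 0
p=1, q=1, r=0: 0
p=1, q=1, r=1: 0
Satisfying count = 3

3


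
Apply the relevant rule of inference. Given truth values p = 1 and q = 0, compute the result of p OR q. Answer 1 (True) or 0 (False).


p = 1, q = 0
Operation: p OR q
Evaluate: 1 OR 0 = 1

1


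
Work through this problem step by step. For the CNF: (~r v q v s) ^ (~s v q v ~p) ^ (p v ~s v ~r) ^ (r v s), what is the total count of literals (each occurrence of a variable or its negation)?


Counting literals in each clause:
Clause 1: 3 literal(s)
Clause 2: 3 literal(s)
Clause 3: 3 literal(s)
Clause 4: 2 literal(s)
Total = 11

11


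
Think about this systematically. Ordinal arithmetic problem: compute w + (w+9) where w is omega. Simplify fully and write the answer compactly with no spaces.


Compute w + (w+9).
Ordinal + is associative but NOT commutative; for finite n>0, n + w = w but w + n stays w+n.
w + (w+9) = (w+w) + 9 = w*2+9.
Result = w*2+9

w*2+9


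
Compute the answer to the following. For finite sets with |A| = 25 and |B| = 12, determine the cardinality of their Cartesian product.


The Cartesian product A x B contains all ordered pairs (a, b).
|A x B| = |A| * |B| = 25 * 12 = 300

300


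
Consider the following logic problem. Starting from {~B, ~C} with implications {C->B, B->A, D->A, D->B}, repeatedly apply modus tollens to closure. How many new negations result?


Initial negated facts: {~B, ~C}
Apply modus tollens to closure:
  ~B and D->B  =>  ~D
Final negated: {~B, ~C, ~D}
New negations: {~D}
Count = 1

1


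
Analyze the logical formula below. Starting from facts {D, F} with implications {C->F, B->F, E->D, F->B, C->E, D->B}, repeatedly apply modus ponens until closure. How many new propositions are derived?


Initial facts: {D, F}
Apply modus ponens to closure:
  F and F->B  =>  B
Final known: {B, D, F}
New propositions: {B}
Count = 1

1


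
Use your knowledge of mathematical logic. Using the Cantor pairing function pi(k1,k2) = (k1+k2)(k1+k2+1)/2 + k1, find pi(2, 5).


k1 + k2 = 7
(k1+k2)(k1+k2+1)/2 = 7 * 8 / 2 = 28
pi = 28 + 2 = 30

30


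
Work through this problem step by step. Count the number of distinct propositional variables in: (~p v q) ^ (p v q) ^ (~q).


Identify each variable that appears in the formula.
Variables found: p, q
Count = 2

2


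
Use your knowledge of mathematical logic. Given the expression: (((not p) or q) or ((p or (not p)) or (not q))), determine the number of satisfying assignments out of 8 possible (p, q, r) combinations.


Check all 8 assignments:
p=0, q=0, r=0: 1
p=0, q=0, r=1: 1
p=0, q=1, r=0: 1
p=0, q=1, r=1: 1
p=1, q=0, r=0: 1
p=1, q=0, r=1: 1
p=1, q=1, r=0: 1
p=1, q=1, r=1: 1
Count of True = 8

8


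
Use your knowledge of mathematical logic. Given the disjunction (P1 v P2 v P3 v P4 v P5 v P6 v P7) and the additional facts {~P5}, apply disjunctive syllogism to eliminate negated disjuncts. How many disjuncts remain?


Original disjuncts (7): P1, P2, P3, P4, P5, P6, P7
Negated (eliminate): ~P5
Remaining disjuncts: P1, P2, P3, P4, P6, P7
Count = 7 - 1 = 6

6


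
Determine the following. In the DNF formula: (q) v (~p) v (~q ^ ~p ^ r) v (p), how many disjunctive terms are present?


A DNF formula is a disjunction of terms (conjunctions).
Terms are separated by v.
Counting the disjuncts: 4 terms.

4


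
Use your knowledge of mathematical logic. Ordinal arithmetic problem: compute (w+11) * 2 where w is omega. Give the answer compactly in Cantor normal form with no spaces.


Compute (w+11) * 2.
Ordinal * is associative and left-distributive over +, but NOT commutative; for finite n>1, n*w = w but w*n stays w*n.
(w+11) * 2 = (w+11) repeated 2 times. Each intermediate +11 is absorbed by the following w; only the last survives: w*2+11.
Result = w*2+11

w*2+11


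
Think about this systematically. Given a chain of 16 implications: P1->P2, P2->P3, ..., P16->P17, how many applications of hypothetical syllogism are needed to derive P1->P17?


With 16 implications in a chain connecting 17 propositions:
P1->P2, P2->P3, ..., P16->P17
Steps needed = (number of implications) - 1 = 16 - 1 = 15

15


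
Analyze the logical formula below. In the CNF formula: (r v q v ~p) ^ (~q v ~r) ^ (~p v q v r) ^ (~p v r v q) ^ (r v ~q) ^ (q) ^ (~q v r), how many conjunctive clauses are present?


A CNF formula is a conjunction of clauses.
Clauses are separated by ^.
Counting the conjuncts: 7 clauses.

7


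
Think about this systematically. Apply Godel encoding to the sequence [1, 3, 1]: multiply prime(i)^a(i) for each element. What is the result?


Encode each element as an exponent of the corresponding prime:
  2^1 = 2
  3^3 = 27
  5^1 = 5
Product = 2 * 27 * 5 = 270

270


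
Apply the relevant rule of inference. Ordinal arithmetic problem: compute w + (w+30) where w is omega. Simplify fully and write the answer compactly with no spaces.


Compute w + (w+30).
Ordinal + is associative but NOT commutative; for finite n>0, n + w = w but w + n stays w+n.
w + (w+30) = (w+w) + 30 = w*2+30.
Result = w*2+30

w*2+30


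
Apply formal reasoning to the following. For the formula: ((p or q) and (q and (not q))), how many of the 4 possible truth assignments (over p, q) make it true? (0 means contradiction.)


Check all 4 assignments:
p=0, q=0: 0
p=0, q=1: 0
p=1, q=0: 0
p=1, q=1: 0
Count of True = 0

0


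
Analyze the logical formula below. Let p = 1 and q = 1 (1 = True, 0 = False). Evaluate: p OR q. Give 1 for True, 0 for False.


p = 1, q = 1
Operation: p OR q
Evaluate: 1 OR 1 = 1

1


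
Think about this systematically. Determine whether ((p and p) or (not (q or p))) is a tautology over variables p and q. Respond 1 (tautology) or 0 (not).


Check all 4 assignments:
p=0, q=0: 1
p=0, q=1: 0
p=1, q=0: 1
p=1, q=1: 1
Satisfying count = 3/4.
Tautology iff count = 4: no.

0


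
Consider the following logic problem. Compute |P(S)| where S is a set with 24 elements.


The power set of a set with n elements has 2^n elements.
|P(S)| = 2^24 = 16777216

16777216


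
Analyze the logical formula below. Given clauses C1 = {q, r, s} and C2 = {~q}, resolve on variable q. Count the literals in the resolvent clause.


Remove q from C1 and ~q from C2.
C1 remainder: {r, s}
C2 remainder: {}
Union (resolvent): {r, s}
Resolvent has 2 literal(s).

2


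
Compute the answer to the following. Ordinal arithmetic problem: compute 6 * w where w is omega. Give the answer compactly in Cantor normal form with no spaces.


Compute 6 * w.
Ordinal * is associative and left-distributive over +, but NOT commutative; for finite n>1, n*w = w but w*n stays w*n.
For finite n>0, n * w = sup{n*k : k<w} = w. So 6 * w = w.
Result = w

w


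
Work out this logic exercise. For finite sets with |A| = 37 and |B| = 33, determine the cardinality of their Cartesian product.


The Cartesian product A x B contains all ordered pairs (a, b).
|A x B| = |A| * |B| = 37 * 33 = 1221

1221


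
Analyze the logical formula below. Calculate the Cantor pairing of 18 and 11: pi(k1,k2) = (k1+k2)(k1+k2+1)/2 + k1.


k1 + k2 = 29
(k1+k2)(k1+k2+1)/2 = 29 * 30 / 2 = 435
pi = 435 + 18 = 453

453


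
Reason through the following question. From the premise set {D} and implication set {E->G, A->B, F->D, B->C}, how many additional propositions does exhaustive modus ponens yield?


Initial facts: {D}
Apply modus ponens to closure:
  (no implication fires)
Final known: {D}
New propositions: {(none)}
Count = 0

0


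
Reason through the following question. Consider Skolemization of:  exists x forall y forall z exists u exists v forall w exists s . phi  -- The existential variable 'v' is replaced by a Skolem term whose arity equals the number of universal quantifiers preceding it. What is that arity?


Quantifier prefix: exists x forall y forall z exists u exists v forall w exists s
'v' is existentially quantified at position 5.
Universal variables preceding it: y, z
Skolem function arity = 2

2


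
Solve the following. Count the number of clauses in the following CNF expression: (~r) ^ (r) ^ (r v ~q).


A CNF formula is a conjunction of clauses.
Clauses are separated by ^.
Counting the conjuncts: 3 clauses.

3


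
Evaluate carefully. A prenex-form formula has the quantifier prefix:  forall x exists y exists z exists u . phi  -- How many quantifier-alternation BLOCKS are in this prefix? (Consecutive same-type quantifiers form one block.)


Quantifier-type sequence: A E E E  (A=forall, E=exists)
Group into maximal same-type runs:
  Ax1 | Ex3
Number of blocks = 2

2


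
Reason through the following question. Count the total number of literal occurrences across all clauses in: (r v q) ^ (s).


Counting literals in each clause:
Clause 1: 2 literal(s)
Clause 2: 1 literal(s)
Total = 3

3


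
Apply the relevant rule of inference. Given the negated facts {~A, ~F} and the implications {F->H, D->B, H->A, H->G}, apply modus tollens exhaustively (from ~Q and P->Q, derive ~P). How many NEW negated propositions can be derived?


Initial negated facts: {~A, ~F}
Apply modus tollens to closure:
  ~A and H->A  =>  ~H
Final negated: {~A, ~F, ~H}
New negations: {~H}
Count = 1

1


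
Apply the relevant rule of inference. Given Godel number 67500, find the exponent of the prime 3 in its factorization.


Factorize 67500 by dividing by 3 repeatedly.
Division steps: 3 divides 67500 exactly 3 time(s).
Exponent of 3 = 3

3


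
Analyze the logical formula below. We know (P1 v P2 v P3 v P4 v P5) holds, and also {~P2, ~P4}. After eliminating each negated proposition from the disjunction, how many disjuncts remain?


Original disjuncts (5): P1, P2, P3, P4, P5
Negated (eliminate): ~P2, ~P4
Remaining disjuncts: P1, P3, P5
Count = 5 - 2 = 3

3


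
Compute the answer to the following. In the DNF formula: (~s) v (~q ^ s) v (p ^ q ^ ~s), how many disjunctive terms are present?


A DNF formula is a disjunction of terms (conjunctions).
Terms are separated by v.
Counting the disjuncts: 3 terms.

3


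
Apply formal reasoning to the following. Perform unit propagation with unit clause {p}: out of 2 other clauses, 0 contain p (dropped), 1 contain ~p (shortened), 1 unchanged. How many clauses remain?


Satisfied (removed): 0
Shortened (remain): 1
Unchanged (remain): 1
Remaining = 1 + 1 = 2

2


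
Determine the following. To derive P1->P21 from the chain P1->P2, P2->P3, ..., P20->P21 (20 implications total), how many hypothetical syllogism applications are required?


With 20 implications in a chain connecting 21 propositions:
P1->P2, P2->P3, ..., P20->P21
Steps needed = (number of implications) - 1 = 20 - 1 = 19

19


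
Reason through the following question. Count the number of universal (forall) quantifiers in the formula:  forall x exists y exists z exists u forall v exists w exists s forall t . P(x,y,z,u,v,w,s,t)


Quantifier prefix: forall x exists y exists z exists u forall v exists w exists s forall t
Mark each quantifier type:
  U E E E U E E U
Universal count = 3, Existential count = 5
Asked for universal (forall) quantifiers: 3

3


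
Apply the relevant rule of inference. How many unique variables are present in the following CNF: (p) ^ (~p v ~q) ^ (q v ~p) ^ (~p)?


Identify each variable that appears in the formula.
Variables found: p, q
Count = 2

2


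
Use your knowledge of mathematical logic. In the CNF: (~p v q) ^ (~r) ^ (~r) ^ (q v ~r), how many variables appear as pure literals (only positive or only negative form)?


Check each variable for pure literal status:
p: pure negative
q: pure positive
r: pure negative
Pure literal count = 3

3


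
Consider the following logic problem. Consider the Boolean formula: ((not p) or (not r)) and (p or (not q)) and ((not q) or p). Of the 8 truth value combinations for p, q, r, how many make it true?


Evaluate all 8 assignments for p, q, r:
p=0, q=0, r=0: 1
p=0, q=0, r=1: 1
p=0, q=1, r=0: 0
p=0, q=1, r=1: 0
p=1, q=0, r=0: 1
p=1, q=0, r=1: 0
p=1, q=1, r=0: 1
p=1, q=1, r=1: 0
Satisfying count = 4

4


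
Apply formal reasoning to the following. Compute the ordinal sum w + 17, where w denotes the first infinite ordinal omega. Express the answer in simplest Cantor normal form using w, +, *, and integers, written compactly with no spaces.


Compute w + 17.
Ordinal + is associative but NOT commutative; for finite n>0, n + w = w but w + n stays w+n.
w + 17 is already in normal form (a successor ordinal beyond w).
Result = w+17

w+17


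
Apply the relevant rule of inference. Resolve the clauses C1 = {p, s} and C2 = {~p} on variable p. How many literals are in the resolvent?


Remove p from C1 and ~p from C2.
C1 remainder: {s}
C2 remainder: {}
Union (resolvent): {s}
Resolvent has 1 literal(s).

1


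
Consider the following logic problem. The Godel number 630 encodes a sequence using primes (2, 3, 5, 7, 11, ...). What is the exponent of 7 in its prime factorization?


Factorize 630 by dividing by 7 repeatedly.
Division steps: 7 divides 630 exactly 1 time(s).
Exponent of 7 = 1

1


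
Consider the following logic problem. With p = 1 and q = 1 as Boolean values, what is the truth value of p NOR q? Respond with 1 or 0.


p = 1, q = 1
Operation: p NOR q
Evaluate: 1 NOR 1 = 0

0


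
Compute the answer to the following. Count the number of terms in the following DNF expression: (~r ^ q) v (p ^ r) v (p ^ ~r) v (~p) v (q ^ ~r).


A DNF formula is a disjunction of terms (conjunctions).
Terms are separated by v.
Counting the disjuncts: 5 terms.

5


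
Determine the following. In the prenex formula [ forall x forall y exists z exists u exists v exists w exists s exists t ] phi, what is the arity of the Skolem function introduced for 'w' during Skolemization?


Quantifier prefix: forall x forall y exists z exists u exists v exists w exists s exists t
'w' is existentially quantified at position 6.
Universal variables preceding it: x, y
Skolem function arity = 2

2


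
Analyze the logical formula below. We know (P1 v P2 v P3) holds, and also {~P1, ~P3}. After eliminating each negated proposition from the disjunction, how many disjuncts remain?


Original disjuncts (3): P1, P2, P3
Negated (eliminate): ~P1, ~P3
Remaining disjuncts: P2
Count = 3 - 2 = 1

1


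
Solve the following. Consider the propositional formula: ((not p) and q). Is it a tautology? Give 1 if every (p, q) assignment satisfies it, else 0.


Check all 4 assignments:
p=0, q=0: 0
p=0, q=1: 1
p=1, q=0: 0
p=1, q=1: 0
Satisfying count = 1/4.
Tautology iff count = 4: no.

0


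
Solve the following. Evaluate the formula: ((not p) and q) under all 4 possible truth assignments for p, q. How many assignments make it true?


Check all 4 assignments:
p=0, q=0: 0
p=0, q=1: 1
p=1, q=0: 0
p=1, q=1: 0
Count of True = 1

1


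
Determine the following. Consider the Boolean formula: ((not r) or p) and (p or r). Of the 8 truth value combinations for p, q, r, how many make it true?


Evaluate all 8 assignments for p, q, r:
p=0, q=0, r=0: 0
p=0, q=0, r=1: 0
p=0, q=1, r=0: 0
p=0, q=1, r=1: 0
p=1, q=0, r=0: 1
p=1, q=0, r=1: 1
p=1, q=1, r=0: 1
p=1, q=1, r=1: 1
Satisfying count = 4

4


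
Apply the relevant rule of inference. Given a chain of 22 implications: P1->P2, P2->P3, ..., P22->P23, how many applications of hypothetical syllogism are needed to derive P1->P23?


With 22 implications in a chain connecting 23 propositions:
P1->P2, P2->P3, ..., P22->P23
Steps needed = (number of implications) - 1 = 22 - 1 = 21

21


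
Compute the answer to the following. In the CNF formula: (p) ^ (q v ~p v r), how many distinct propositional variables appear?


Identify each variable that appears in the formula.
Variables found: p, q, r
Count = 3

3


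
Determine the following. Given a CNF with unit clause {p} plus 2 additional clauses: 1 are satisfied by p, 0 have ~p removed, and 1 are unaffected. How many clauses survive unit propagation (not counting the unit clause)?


Satisfied (removed): 1
Shortened (remain): 0
Unchanged (remain): 1
Remaining = 0 + 1 = 1

1


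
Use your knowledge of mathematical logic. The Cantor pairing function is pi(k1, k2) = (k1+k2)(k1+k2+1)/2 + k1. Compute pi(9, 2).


k1 + k2 = 11
(k1+k2)(k1+k2+1)/2 = 11 * 12 / 2 = 66
pi = 66 + 9 = 75

75


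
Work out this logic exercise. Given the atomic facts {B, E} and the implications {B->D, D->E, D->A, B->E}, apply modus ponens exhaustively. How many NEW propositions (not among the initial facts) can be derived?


Initial facts: {B, E}
Apply modus ponens to closure:
  B and B->D  =>  D
  D and D->A  =>  A
Final known: {A, B, D, E}
New propositions: {A, D}
Count = 2

2


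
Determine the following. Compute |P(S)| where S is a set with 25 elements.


The power set of a set with n elements has 2^n elements.
|P(S)| = 2^25 = 33554432

33554432


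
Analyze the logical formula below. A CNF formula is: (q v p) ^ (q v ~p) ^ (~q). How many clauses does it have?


A CNF formula is a conjunction of clauses.
Clauses are separated by ^.
Counting the conjuncts: 3 clauses.

3


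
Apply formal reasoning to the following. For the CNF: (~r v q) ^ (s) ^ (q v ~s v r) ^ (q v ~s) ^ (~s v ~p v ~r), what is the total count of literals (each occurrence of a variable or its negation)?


Counting literals in each clause:
Clause 1: 2 literal(s)
Clause 2: 1 literal(s)
Clause 3: 3 literal(s)
Clause 4: 2 literal(s)
Clause 5: 3 literal(s)
Total = 11

11


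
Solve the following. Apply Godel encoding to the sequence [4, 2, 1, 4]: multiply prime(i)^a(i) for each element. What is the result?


Encode each element as an exponent of the corresponding prime:
  2^4 = 16
  3^2 = 9
  5^1 = 5
  7^4 = 2401
Product = 16 * 9 * 5 * 2401 = 1728720

1728720


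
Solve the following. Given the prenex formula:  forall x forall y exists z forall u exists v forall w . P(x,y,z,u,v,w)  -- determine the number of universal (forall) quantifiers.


Quantifier prefix: forall x forall y exists z forall u exists v forall w
Mark each quantifier type:
  U U E U E U
Universal count = 4, Existential count = 2
Asked for universal (forall) quantifiers: 4

4


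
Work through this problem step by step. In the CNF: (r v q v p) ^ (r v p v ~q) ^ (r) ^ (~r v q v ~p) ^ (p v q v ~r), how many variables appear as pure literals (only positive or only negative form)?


Check each variable for pure literal status:
p: mixed (not pure)
q: mixed (not pure)
r: mixed (not pure)
Pure literal count = 0

0


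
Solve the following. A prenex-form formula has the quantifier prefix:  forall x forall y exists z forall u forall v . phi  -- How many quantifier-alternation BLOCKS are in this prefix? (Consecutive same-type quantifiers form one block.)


Quantifier-type sequence: A A E A A  (A=forall, E=exists)
Group into maximal same-type runs:
  Ax2 | Ex1 | Ax2
Number of blocks = 3

3


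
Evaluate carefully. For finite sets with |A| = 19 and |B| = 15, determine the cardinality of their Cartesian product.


The Cartesian product A x B contains all ordered pairs (a, b).
|A x B| = |A| * |B| = 19 * 15 = 285

285


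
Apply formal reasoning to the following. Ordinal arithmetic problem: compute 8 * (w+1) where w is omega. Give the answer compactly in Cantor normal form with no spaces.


Compute 8 * (w+1).
Ordinal * is associative and left-distributive over +, but NOT commutative; for finite n>1, n*w = w but w*n stays w*n.
By left-distributivity: 8 * (w+1) = 8*w + 8*1 = w + 8 = w+8.
Result = w+8

w+8


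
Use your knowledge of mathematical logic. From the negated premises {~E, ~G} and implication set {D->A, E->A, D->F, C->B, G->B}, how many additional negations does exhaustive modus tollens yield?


Initial negated facts: {~E, ~G}
Apply modus tollens to closure:
  (no implication fires)
Final negated: {~E, ~G}
New negations: {(none)}
Count = 0

0


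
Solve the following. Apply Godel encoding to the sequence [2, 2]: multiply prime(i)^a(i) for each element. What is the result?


Encode each element as an exponent of the corresponding prime:
  2^2 = 4
  3^2 = 9
Product = 4 * 9 = 36

36


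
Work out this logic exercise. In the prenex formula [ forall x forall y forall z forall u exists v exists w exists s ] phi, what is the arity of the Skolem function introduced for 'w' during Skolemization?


Quantifier prefix: forall x forall y forall z forall u exists v exists w exists s
'w' is existentially quantified at position 6.
Universal variables preceding it: x, y, z, u
Skolem function arity = 4

4
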